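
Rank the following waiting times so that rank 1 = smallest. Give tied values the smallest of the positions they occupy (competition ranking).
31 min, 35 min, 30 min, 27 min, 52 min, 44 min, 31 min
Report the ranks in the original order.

Sorted (ascending): 27, 30, 31, 31, 35, 44, 52
The 2 values of 31 occupy positions 3–4 → each gets rank 3.

3, 5, 2, 1, 7, 6, 3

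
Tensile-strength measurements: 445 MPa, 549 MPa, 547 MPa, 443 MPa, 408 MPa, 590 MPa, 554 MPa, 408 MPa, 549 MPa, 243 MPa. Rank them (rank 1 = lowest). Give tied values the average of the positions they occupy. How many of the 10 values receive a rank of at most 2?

Sorted (ascending): 243, 408, 408, 443, 445, 547, 549, 549, 554, 590
The 2 values of 408 occupy positions 2–3 → average rank (2+3)/2 = 2.5.
The 2 values of 549 occupy positions 7–8 → average rank (7+8)/2 = 7.5.
Ranks ≤ 2: {1} → 1 value.

1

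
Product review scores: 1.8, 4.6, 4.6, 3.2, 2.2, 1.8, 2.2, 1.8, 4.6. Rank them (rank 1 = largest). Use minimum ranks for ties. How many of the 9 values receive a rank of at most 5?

6

Sorted (descending): 4.6, 4.6, 4.6, 3.2, 2.2, 2.2, 1.8, 1.8, 1.8
The 3 values of 4.6 occupy positions 1–3 → each gets rank 1.
The 2 values of 2.2 occupy positions 5–6 → each gets rank 5.
The 3 values of 1.8 occupy positions 7–9 → each gets rank 7.
Ranks ≤ 5: {1, 1, 1, 4, 5, 5} → 6 values.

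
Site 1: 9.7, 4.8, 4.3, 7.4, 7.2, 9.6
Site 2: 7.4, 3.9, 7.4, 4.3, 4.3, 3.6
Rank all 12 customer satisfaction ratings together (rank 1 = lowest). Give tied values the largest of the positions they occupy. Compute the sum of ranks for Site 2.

Sorted (ascending): 3.6, 3.9, 4.3, 4.3, 4.3, 4.8, 7.2, 7.4, 7.4, 7.4, 9.6, 9.7
The 3 values of 4.3 occupy positions 3–5 → each gets rank 5.
The 3 values of 7.4 occupy positions 8–10 → each gets rank 10.
Site 2 values → pooled ranks: 7.4→10, 3.9→2, 7.4→10, 4.3→5, 4.3→5, 3.6→1
Rank sum = 10 + 2 + 10 + 5 + 5 + 1 = 33

33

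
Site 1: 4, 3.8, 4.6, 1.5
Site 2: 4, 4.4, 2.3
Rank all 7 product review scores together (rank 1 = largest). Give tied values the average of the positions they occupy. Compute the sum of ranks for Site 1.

Sorted (descending): 4.6, 4.4, 4, 4, 3.8, 2.3, 1.5
The 2 values of 4 occupy positions 3–4 → average rank (3+4)/2 = 3.5.
Site 1 values → pooled ranks: 4→3.5, 3.8→5, 4.6→1, 1.5→7
Rank sum = 3.5 + 5 + 1 + 7 = 16.5

16.5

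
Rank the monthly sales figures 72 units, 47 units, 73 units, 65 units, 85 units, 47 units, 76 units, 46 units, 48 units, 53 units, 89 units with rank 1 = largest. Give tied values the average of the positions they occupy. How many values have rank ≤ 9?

8

Sorted (descending): 89, 85, 76, 73, 72, 65, 53, 48, 47, 47, 46
The 2 values of 47 occupy positions 9–10 → average rank (9+10)/2 = 9.5.
Ranks ≤ 9: {1, 2, 3, 4, 5, 6, 7, 8} → 8 values.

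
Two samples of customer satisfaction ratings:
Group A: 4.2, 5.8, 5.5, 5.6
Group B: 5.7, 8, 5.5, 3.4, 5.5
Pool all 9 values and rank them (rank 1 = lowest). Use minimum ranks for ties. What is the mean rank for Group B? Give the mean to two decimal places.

4.60

Sorted (ascending): 3.4, 4.2, 5.5, 5.5, 5.5, 5.6, 5.7, 5.8, 8
The 3 values of 5.5 occupy positions 3–5 → each gets rank 3.
Group B values → pooled ranks: 5.7→7, 8→9, 5.5→3, 3.4→1, 5.5→3
Mean rank = (7 + 9 + 3 + 1 + 3) / 5 = 4.60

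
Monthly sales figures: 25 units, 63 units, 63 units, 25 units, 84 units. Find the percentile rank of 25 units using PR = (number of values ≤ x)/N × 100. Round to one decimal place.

40.0

N = 5.
Strictly below 25: 0. Equal to 25: 2.
PR = 2/5 × 100 = 40.0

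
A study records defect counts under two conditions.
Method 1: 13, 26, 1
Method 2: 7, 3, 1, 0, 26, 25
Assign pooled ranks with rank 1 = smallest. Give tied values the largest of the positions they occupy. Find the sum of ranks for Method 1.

Sorted (ascending): 0, 1, 1, 3, 7, 13, 25, 26, 26
The 2 values of 1 occupy positions 2–3 → each gets rank 3.
The 2 values of 26 occupy positions 8–9 → each gets rank 9.
Method 1 values → pooled ranks: 13→6, 26→9, 1→3
Rank sum = 6 + 9 + 3 = 18

18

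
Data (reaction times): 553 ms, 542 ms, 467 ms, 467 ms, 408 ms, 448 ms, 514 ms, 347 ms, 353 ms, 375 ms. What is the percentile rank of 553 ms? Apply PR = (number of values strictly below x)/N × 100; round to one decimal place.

N = 10.
Strictly below 553: 9. Equal to 553: 1.
PR = 9/10 × 100 = 90.0

90.0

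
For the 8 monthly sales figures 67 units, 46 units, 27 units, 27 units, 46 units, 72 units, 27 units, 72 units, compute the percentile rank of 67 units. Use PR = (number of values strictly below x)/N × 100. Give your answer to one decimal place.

N = 8.
Strictly below 67: 5. Equal to 67: 1.
PR = 5/8 × 100 = 62.5

62.5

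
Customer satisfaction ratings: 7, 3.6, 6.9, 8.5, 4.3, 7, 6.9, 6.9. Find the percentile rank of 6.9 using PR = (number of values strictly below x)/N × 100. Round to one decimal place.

N = 8.
Strictly below 6.9: 2. Equal to 6.9: 3.
PR = 2/8 × 100 = 25.0

25.0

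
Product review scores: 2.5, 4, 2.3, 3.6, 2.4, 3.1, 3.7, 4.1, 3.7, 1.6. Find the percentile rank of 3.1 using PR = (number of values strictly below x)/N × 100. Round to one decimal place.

N = 10.
Strictly below 3.1: 4. Equal to 3.1: 1.
PR = 4/10 × 100 = 40.0

40.0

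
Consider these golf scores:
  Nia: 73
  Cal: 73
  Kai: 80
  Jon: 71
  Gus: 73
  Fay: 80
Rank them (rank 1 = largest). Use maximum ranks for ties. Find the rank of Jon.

6

Sorted (descending): 80, 80, 73, 73, 73, 71
The 2 values of 80 occupy positions 1–2 → each gets rank 2.
The 3 values of 73 occupy positions 3–5 → each gets rank 5.
Jon has value 71 → rank 6.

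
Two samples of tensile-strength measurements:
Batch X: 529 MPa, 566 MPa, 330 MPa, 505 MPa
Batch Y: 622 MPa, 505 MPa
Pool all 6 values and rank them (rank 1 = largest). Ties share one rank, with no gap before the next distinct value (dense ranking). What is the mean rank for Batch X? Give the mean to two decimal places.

Sorted (descending): 622, 566, 529, 505, 505, 330
The 2 values of 505 share dense rank 4.
Remaining distinct values take the next consecutive integers.
Batch X values → pooled ranks: 529→3, 566→2, 330→5, 505→4
Mean rank = (3 + 2 + 5 + 4) / 4 = 3.50

3.50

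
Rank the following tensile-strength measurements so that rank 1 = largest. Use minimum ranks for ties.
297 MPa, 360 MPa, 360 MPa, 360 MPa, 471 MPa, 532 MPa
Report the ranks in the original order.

Sorted (descending): 532, 471, 360, 360, 360, 297
The 3 values of 360 occupy positions 3–5 → each gets rank 3.

6, 3, 3, 3, 2, 1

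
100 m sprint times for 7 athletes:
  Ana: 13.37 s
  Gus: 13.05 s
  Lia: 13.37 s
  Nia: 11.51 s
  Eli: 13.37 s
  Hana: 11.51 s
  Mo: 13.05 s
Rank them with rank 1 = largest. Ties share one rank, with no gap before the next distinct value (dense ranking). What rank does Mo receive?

Sorted (descending): 13.37, 13.37, 13.37, 13.05, 13.05, 11.51, 11.51
The 3 values of 13.37 share dense rank 1.
The 2 values of 13.05 share dense rank 2.
The 2 values of 11.51 share dense rank 3.
Mo has value 13.05 s → rank 2.

2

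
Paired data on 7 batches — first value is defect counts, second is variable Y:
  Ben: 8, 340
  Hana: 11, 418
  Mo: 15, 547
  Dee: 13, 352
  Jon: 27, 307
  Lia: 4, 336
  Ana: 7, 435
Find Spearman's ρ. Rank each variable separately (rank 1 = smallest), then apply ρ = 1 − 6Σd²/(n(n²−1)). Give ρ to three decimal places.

0.000

Ranks of variable 1: 3, 4, 6, 5, 7, 1, 2
Ranks of variable 2: 3, 5, 7, 4, 1, 2, 6
d = r₁ − r₂: 0, -1, -1, 1, 6, -1, -4
d²: 0, 1, 1, 1, 36, 1, 16; Σd² = 56
ρ = 1 − 6·56/(7·48) = 1 − 336/336 = 0.000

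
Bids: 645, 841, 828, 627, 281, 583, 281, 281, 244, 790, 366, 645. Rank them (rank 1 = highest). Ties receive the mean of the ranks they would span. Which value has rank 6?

Sorted (descending): 841, 828, 790, 645, 645, 627, 583, 366, 281, 281, 281, 244
The 2 values of 645 occupy positions 4–5 → average rank (4+5)/2 = 4.5.
The 3 values of 281 occupy positions 9–11 → average rank 10.
Rank 6 → value 627.

627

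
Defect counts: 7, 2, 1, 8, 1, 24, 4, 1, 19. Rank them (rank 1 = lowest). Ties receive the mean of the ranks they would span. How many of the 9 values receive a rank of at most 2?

Sorted (ascending): 1, 1, 1, 2, 4, 7, 8, 19, 24
The 3 values of 1 occupy positions 1–3 → average rank 2.
Ranks ≤ 2: {2, 2, 2} → 3 values.

3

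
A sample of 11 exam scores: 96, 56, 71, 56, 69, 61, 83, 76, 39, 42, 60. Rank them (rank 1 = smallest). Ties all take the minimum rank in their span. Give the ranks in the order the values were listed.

11, 3, 8, 3, 7, 6, 10, 9, 1, 2, 5

Sorted (ascending): 39, 42, 56, 56, 60, 61, 69, 71, 76, 83, 96
The 2 values of 56 occupy positions 3–4 → each gets rank 3.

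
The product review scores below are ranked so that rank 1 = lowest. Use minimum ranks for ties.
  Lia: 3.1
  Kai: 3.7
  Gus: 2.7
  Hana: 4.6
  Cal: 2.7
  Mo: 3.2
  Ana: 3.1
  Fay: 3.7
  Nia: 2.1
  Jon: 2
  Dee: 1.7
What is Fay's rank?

9

Sorted (ascending): 1.7, 2, 2.1, 2.7, 2.7, 3.1, 3.1, 3.2, 3.7, 3.7, 4.6
The 2 values of 2.7 occupy positions 4–5 → each gets rank 4.
The 2 values of 3.1 occupy positions 6–7 → each gets rank 6.
The 2 values of 3.7 occupy positions 9–10 → each gets rank 9.
Fay has value 3.7 → rank 9.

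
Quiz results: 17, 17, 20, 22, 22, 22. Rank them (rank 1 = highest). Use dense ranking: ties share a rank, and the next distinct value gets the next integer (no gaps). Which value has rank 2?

20

Sorted (descending): 22, 22, 22, 20, 17, 17
The 3 values of 22 share dense rank 1.
The 2 values of 17 share dense rank 3.
Remaining distinct values take the next consecutive integers.
Rank 2 → value 20.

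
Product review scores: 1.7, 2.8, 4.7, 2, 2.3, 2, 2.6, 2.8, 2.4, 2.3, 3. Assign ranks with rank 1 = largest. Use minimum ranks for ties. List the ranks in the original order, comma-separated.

Sorted (descending): 4.7, 3, 2.8, 2.8, 2.6, 2.4, 2.3, 2.3, 2, 2, 1.7
The 2 values of 2.8 occupy positions 3–4 → each gets rank 3.
The 2 values of 2.3 occupy positions 7–8 → each gets rank 7.
The 2 values of 2 occupy positions 9–10 → each gets rank 9.

11, 3, 1, 9, 7, 9, 5, 3, 6, 7, 2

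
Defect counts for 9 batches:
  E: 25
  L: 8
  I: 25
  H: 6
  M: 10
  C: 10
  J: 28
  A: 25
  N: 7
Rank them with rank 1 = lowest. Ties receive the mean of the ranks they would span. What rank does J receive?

Sorted (ascending): 6, 7, 8, 10, 10, 25, 25, 25, 28
The 2 values of 10 occupy positions 4–5 → average rank (4+5)/2 = 4.5.
The 3 values of 25 occupy positions 6–8 → average rank 7.
J has value 28 → rank 9.

9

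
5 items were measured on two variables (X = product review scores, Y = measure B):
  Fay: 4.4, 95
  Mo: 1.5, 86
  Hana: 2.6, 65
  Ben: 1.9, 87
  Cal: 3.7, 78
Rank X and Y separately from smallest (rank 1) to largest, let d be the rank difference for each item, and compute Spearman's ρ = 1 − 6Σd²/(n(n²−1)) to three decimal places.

0.200

Ranks of variable 1: 5, 1, 3, 2, 4
Ranks of variable 2: 5, 3, 1, 4, 2
d = r₁ − r₂: 0, -2, 2, -2, 2
d²: 0, 4, 4, 4, 4; Σd² = 16
ρ = 1 − 6·16/(5·24) = 1 − 96/120 = 0.200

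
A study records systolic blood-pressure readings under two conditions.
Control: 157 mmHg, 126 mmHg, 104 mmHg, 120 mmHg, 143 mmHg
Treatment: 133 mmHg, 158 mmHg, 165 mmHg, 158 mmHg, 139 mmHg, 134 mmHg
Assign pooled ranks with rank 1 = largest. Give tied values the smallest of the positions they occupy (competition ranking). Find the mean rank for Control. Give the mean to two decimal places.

Sorted (descending): 165, 158, 158, 157, 143, 139, 134, 133, 126, 120, 104
The 2 values of 158 occupy positions 2–3 → each gets rank 2.
Control values → pooled ranks: 157→4, 126→9, 104→11, 120→10, 143→5
Mean rank = (4 + 9 + 11 + 10 + 5) / 5 = 7.80

7.80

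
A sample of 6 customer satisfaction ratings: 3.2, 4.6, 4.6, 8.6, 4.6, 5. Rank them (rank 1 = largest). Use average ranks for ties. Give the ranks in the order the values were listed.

6, 4, 4, 1, 4, 2

Sorted (descending): 8.6, 5, 4.6, 4.6, 4.6, 3.2
The 3 values of 4.6 occupy positions 3–5 → average rank 4.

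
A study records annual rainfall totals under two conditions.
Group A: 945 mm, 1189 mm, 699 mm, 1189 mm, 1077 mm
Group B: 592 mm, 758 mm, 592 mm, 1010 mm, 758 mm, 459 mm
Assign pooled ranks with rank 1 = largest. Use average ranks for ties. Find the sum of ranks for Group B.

47

Sorted (descending): 1189, 1189, 1077, 1010, 945, 758, 758, 699, 592, 592, 459
The 2 values of 1189 occupy positions 1–2 → average rank (1+2)/2 = 1.5.
The 2 values of 758 occupy positions 6–7 → average rank (6+7)/2 = 6.5.
The 2 values of 592 occupy positions 9–10 → average rank (9+10)/2 = 9.5.
Group B values → pooled ranks: 592→9.5, 758→6.5, 592→9.5, 1010→4, 758→6.5, 459→11
Rank sum = 9.5 + 6.5 + 9.5 + 4 + 6.5 + 11 = 47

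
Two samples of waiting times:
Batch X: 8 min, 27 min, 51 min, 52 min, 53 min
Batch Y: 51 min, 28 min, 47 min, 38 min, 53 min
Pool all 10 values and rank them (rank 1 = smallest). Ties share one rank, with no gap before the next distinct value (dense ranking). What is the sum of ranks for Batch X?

24

Sorted (ascending): 8, 27, 28, 38, 47, 51, 51, 52, 53, 53
The 2 values of 51 share dense rank 6.
The 2 values of 53 share dense rank 8.
Remaining distinct values take the next consecutive integers.
Batch X values → pooled ranks: 8→1, 27→2, 51→6, 52→7, 53→8
Rank sum = 1 + 2 + 6 + 7 + 8 = 24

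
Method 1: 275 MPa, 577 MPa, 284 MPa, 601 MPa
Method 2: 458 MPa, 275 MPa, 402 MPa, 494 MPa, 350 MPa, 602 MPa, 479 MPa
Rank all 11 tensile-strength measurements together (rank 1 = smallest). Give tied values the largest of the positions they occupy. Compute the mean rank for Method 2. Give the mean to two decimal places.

6.14

Sorted (ascending): 275, 275, 284, 350, 402, 458, 479, 494, 577, 601, 602
The 2 values of 275 occupy positions 1–2 → each gets rank 2.
Method 2 values → pooled ranks: 458→6, 275→2, 402→5, 494→8, 350→4, 602→11, 479→7
Mean rank = (6 + 2 + 5 + 8 + 4 + 11 + 7) / 7 = 6.14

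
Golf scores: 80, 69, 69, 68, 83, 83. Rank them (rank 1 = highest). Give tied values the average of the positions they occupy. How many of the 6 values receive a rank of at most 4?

3

Sorted (descending): 83, 83, 80, 69, 69, 68
The 2 values of 83 occupy positions 1–2 → average rank (1+2)/2 = 1.5.
The 2 values of 69 occupy positions 4–5 → average rank (4+5)/2 = 4.5.
Ranks ≤ 4: {1.5, 1.5, 3} → 3 values.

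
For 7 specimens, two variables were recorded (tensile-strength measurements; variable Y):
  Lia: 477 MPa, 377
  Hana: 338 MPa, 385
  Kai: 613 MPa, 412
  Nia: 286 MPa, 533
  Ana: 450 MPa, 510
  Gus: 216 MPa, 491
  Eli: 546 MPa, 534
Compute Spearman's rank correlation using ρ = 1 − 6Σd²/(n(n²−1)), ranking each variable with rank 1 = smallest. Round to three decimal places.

-0.071

Ranks of variable 1: 5, 3, 7, 2, 4, 1, 6
Ranks of variable 2: 1, 2, 3, 6, 5, 4, 7
d = r₁ − r₂: 4, 1, 4, -4, -1, -3, -1
d²: 16, 1, 16, 16, 1, 9, 1; Σd² = 60
ρ = 1 − 6·60/(7·48) = 1 − 360/336 = -0.071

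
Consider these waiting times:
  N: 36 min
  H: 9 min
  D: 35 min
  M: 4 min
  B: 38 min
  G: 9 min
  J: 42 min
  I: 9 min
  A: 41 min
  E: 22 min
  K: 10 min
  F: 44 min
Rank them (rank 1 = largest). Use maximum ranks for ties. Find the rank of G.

Sorted (descending): 44, 42, 41, 38, 36, 35, 22, 10, 9, 9, 9, 4
The 3 values of 9 occupy positions 9–11 → each gets rank 11.
G has value 9 min → rank 11.

11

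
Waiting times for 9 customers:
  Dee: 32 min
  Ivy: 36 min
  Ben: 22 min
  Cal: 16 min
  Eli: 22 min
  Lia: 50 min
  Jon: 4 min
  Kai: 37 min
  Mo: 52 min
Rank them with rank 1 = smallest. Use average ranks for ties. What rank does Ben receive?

3.5

Sorted (ascending): 4, 16, 22, 22, 32, 36, 37, 50, 52
The 2 values of 22 occupy positions 3–4 → average rank (3+4)/2 = 3.5.
Ben has value 22 min → rank 3.5.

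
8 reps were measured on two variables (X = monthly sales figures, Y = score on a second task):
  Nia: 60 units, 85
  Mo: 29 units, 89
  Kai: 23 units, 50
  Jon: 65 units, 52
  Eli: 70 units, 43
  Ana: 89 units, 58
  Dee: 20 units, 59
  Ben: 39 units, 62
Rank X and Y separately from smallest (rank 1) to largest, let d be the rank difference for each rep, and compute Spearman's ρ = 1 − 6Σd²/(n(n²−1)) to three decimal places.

Ranks of variable 1: 5, 3, 2, 6, 7, 8, 1, 4
Ranks of variable 2: 7, 8, 2, 3, 1, 4, 5, 6
d = r₁ − r₂: -2, -5, 0, 3, 6, 4, -4, -2
d²: 4, 25, 0, 9, 36, 16, 16, 4; Σd² = 110
ρ = 1 − 6·110/(8·63) = 1 − 660/504 = -0.310

-0.310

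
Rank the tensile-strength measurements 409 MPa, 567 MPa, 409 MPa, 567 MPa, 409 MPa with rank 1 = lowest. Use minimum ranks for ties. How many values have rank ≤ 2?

3

Sorted (ascending): 409, 409, 409, 567, 567
The 3 values of 409 occupy positions 1–3 → each gets rank 1.
The 2 values of 567 occupy positions 4–5 → each gets rank 4.
Ranks ≤ 2: {1, 1, 1} → 3 values.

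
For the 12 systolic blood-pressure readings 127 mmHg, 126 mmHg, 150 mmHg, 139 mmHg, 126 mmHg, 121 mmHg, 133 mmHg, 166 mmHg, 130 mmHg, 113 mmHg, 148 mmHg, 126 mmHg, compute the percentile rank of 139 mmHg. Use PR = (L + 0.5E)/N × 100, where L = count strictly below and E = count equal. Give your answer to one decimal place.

N = 12.
Strictly below 139: 8. Equal to 139: 1.
PR = (8 + 0.5·1)/12 × 100 = 70.8

70.8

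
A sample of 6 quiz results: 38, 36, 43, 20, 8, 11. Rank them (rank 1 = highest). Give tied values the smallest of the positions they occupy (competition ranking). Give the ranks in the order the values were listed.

Sorted (descending): 43, 38, 36, 20, 11, 8
No ties — each value takes its position as its rank.

2, 3, 1, 4, 6, 5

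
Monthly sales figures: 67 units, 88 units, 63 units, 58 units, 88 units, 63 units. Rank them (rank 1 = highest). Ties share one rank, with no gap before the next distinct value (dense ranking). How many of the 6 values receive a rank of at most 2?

Sorted (descending): 88, 88, 67, 63, 63, 58
The 2 values of 88 share dense rank 1.
The 2 values of 63 share dense rank 3.
Remaining distinct values take the next consecutive integers.
Ranks ≤ 2: {1, 1, 2} → 3 values.

3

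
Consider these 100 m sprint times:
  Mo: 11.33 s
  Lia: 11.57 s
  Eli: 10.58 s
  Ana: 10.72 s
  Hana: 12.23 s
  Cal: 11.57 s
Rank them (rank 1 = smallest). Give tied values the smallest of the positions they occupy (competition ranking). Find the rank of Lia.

4

Sorted (ascending): 10.58, 10.72, 11.33, 11.57, 11.57, 12.23
The 2 values of 11.57 occupy positions 4–5 → each gets rank 4.
Lia has value 11.57 s → rank 4.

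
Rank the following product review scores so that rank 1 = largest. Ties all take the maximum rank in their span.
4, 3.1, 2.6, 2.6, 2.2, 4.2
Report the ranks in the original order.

Sorted (descending): 4.2, 4, 3.1, 2.6, 2.6, 2.2
The 2 values of 2.6 occupy positions 4–5 → each gets rank 5.

2, 3, 5, 5, 6, 1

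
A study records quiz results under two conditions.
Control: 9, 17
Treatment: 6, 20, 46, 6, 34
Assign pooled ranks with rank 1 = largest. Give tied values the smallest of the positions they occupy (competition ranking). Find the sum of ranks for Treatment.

Sorted (descending): 46, 34, 20, 17, 9, 6, 6
The 2 values of 6 occupy positions 6–7 → each gets rank 6.
Treatment values → pooled ranks: 6→6, 20→3, 46→1, 6→6, 34→2
Rank sum = 6 + 3 + 1 + 6 + 2 = 18

18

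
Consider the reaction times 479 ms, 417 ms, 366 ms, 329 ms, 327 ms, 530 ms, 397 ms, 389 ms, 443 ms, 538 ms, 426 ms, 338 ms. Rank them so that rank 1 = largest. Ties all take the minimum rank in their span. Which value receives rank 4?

443

Sorted (descending): 538, 530, 479, 443, 426, 417, 397, 389, 366, 338, 329, 327
No ties — each value takes its position as its rank.
Rank 4 → value 443.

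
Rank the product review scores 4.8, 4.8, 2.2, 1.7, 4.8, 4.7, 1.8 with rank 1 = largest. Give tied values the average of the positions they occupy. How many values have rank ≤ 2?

3

Sorted (descending): 4.8, 4.8, 4.8, 4.7, 2.2, 1.8, 1.7
The 3 values of 4.8 occupy positions 1–3 → average rank 2.
Ranks ≤ 2: {2, 2, 2} → 3 values.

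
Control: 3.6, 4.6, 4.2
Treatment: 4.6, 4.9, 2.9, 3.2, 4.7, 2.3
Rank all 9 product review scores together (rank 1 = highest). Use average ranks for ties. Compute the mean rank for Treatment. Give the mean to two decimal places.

Sorted (descending): 4.9, 4.7, 4.6, 4.6, 4.2, 3.6, 3.2, 2.9, 2.3
The 2 values of 4.6 occupy positions 3–4 → average rank (3+4)/2 = 3.5.
Treatment values → pooled ranks: 4.6→3.5, 4.9→1, 2.9→8, 3.2→7, 4.7→2, 2.3→9
Mean rank = (3.5 + 1 + 8 + 7 + 2 + 9) / 6 = 5.08

5.08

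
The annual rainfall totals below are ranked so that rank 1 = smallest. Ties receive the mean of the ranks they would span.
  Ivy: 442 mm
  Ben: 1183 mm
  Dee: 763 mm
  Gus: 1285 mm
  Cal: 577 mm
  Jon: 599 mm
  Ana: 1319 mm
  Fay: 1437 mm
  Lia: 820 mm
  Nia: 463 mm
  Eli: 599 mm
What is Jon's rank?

Sorted (ascending): 442, 463, 577, 599, 599, 763, 820, 1183, 1285, 1319, 1437
The 2 values of 599 occupy positions 4–5 → average rank (4+5)/2 = 4.5.
Jon has value 599 mm → rank 4.5.

4.5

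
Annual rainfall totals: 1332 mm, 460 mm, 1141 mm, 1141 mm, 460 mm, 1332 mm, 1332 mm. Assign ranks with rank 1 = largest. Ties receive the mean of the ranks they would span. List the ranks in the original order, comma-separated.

2, 6.5, 4.5, 4.5, 6.5, 2, 2

Sorted (descending): 1332, 1332, 1332, 1141, 1141, 460, 460
The 3 values of 1332 occupy positions 1–3 → average rank 2.
The 2 values of 1141 occupy positions 4–5 → average rank (4+5)/2 = 4.5.
The 2 values of 460 occupy positions 6–7 → average rank (6+7)/2 = 6.5.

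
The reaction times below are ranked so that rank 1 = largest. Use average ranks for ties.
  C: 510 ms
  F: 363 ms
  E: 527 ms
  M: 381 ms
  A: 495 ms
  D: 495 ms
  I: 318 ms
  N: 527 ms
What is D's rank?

4.5

Sorted (descending): 527, 527, 510, 495, 495, 381, 363, 318
The 2 values of 527 occupy positions 1–2 → average rank (1+2)/2 = 1.5.
The 2 values of 495 occupy positions 4–5 → average rank (4+5)/2 = 4.5.
D has value 495 ms → rank 4.5.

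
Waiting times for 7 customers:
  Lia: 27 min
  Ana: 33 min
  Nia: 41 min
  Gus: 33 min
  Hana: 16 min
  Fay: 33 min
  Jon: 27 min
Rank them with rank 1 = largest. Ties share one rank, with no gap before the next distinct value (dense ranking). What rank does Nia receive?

Sorted (descending): 41, 33, 33, 33, 27, 27, 16
The 3 values of 33 share dense rank 2.
The 2 values of 27 share dense rank 3.
Remaining distinct values take the next consecutive integers.
Nia has value 41 min → rank 1.

1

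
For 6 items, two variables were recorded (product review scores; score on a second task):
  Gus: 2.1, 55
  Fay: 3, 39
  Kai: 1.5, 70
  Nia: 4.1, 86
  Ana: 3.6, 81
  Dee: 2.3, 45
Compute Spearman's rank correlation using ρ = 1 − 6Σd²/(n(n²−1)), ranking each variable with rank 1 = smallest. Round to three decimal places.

Ranks of variable 1: 2, 4, 1, 6, 5, 3
Ranks of variable 2: 3, 1, 4, 6, 5, 2
d = r₁ − r₂: -1, 3, -3, 0, 0, 1
d²: 1, 9, 9, 0, 0, 1; Σd² = 20
ρ = 1 − 6·20/(6·35) = 1 − 120/210 = 0.429

0.429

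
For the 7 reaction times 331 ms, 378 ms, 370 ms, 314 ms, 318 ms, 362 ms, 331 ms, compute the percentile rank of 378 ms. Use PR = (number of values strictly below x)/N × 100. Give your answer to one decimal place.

85.7

N = 7.
Strictly below 378: 6. Equal to 378: 1.
PR = 6/7 × 100 = 85.7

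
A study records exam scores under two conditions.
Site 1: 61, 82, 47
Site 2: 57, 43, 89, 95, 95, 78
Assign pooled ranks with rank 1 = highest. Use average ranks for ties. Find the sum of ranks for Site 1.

18

Sorted (descending): 95, 95, 89, 82, 78, 61, 57, 47, 43
The 2 values of 95 occupy positions 1–2 → average rank (1+2)/2 = 1.5.
Site 1 values → pooled ranks: 61→6, 82→4, 47→8
Rank sum = 6 + 4 + 8 = 18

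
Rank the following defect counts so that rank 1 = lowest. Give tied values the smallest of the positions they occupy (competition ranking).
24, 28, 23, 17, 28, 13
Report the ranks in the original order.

Sorted (ascending): 13, 17, 23, 24, 28, 28
The 2 values of 28 occupy positions 5–6 → each gets rank 5.

4, 5, 3, 2, 5, 1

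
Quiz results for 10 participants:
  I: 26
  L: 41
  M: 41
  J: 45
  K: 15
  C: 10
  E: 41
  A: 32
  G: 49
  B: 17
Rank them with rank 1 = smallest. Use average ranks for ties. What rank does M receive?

Sorted (ascending): 10, 15, 17, 26, 32, 41, 41, 41, 45, 49
The 3 values of 41 occupy positions 6–8 → average rank 7.
M has value 41 → rank 7.

7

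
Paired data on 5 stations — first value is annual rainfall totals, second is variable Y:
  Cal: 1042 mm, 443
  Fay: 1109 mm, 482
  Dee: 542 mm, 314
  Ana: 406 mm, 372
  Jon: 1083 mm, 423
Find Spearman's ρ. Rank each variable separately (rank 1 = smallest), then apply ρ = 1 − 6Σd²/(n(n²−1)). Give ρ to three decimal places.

0.800

Ranks of variable 1: 3, 5, 2, 1, 4
Ranks of variable 2: 4, 5, 1, 2, 3
d = r₁ − r₂: -1, 0, 1, -1, 1
d²: 1, 0, 1, 1, 1; Σd² = 4
ρ = 1 − 6·4/(5·24) = 1 − 24/120 = 0.800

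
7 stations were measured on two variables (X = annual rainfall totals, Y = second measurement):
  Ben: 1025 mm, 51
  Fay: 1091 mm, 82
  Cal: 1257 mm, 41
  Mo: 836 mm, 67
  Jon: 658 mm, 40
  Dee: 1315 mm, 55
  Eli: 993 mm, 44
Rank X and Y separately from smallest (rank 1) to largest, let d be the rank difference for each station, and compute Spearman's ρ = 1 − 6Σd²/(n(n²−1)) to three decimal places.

Ranks of variable 1: 4, 5, 6, 2, 1, 7, 3
Ranks of variable 2: 4, 7, 2, 6, 1, 5, 3
d = r₁ − r₂: 0, -2, 4, -4, 0, 2, 0
d²: 0, 4, 16, 16, 0, 4, 0; Σd² = 40
ρ = 1 − 6·40/(7·48) = 1 − 240/336 = 0.286

0.286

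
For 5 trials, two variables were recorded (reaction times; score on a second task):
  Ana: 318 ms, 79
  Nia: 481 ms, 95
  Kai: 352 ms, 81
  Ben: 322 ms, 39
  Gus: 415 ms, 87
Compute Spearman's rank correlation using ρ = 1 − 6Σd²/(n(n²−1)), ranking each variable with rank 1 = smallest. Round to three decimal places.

0.900

Ranks of variable 1: 1, 5, 3, 2, 4
Ranks of variable 2: 2, 5, 3, 1, 4
d = r₁ − r₂: -1, 0, 0, 1, 0
d²: 1, 0, 0, 1, 0; Σd² = 2
ρ = 1 − 6·2/(5·24) = 1 − 12/120 = 0.900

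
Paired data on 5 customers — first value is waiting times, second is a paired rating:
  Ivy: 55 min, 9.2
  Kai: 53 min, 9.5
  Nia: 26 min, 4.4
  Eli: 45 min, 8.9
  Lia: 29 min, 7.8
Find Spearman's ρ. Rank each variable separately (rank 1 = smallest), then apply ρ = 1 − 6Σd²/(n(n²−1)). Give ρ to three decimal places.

0.900

Ranks of variable 1: 5, 4, 1, 3, 2
Ranks of variable 2: 4, 5, 1, 3, 2
d = r₁ − r₂: 1, -1, 0, 0, 0
d²: 1, 1, 0, 0, 0; Σd² = 2
ρ = 1 − 6·2/(5·24) = 1 − 12/120 = 0.900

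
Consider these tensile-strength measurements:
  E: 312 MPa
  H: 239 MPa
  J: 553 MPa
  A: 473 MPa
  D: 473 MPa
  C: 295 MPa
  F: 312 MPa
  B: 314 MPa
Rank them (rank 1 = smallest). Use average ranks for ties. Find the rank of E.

Sorted (ascending): 239, 295, 312, 312, 314, 473, 473, 553
The 2 values of 312 occupy positions 3–4 → average rank (3+4)/2 = 3.5.
The 2 values of 473 occupy positions 6–7 → average rank (6+7)/2 = 6.5.
E has value 312 MPa → rank 3.5.

3.5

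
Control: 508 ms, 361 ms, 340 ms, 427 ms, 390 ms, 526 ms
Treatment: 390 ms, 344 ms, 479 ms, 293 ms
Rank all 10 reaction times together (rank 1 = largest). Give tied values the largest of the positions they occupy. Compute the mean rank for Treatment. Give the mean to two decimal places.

Sorted (descending): 526, 508, 479, 427, 390, 390, 361, 344, 340, 293
The 2 values of 390 occupy positions 5–6 → each gets rank 6.
Treatment values → pooled ranks: 390→6, 344→8, 479→3, 293→10
Mean rank = (6 + 8 + 3 + 10) / 4 = 6.75

6.75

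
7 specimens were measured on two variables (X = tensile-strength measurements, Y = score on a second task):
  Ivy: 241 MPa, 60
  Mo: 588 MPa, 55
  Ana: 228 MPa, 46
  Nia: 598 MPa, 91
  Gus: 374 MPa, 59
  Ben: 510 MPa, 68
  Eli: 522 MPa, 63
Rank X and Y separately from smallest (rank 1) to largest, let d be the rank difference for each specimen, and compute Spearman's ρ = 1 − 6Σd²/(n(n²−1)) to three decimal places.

0.571

Ranks of variable 1: 2, 6, 1, 7, 3, 4, 5
Ranks of variable 2: 4, 2, 1, 7, 3, 6, 5
d = r₁ − r₂: -2, 4, 0, 0, 0, -2, 0
d²: 4, 16, 0, 0, 0, 4, 0; Σd² = 24
ρ = 1 − 6·24/(7·48) = 1 − 144/336 = 0.571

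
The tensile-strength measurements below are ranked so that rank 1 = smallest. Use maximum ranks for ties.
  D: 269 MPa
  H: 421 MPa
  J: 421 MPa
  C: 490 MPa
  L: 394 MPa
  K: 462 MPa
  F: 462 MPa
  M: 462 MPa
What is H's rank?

Sorted (ascending): 269, 394, 421, 421, 462, 462, 462, 490
The 2 values of 421 occupy positions 3–4 → each gets rank 4.
The 3 values of 462 occupy positions 5–7 → each gets rank 7.
H has value 421 MPa → rank 4.

4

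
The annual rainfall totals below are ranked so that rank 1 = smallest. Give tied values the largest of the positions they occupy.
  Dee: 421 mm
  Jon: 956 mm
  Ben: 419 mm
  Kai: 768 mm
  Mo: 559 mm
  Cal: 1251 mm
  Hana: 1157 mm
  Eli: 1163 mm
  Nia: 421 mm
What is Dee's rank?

Sorted (ascending): 419, 421, 421, 559, 768, 956, 1157, 1163, 1251
The 2 values of 421 occupy positions 2–3 → each gets rank 3.
Dee has value 421 mm → rank 3.

3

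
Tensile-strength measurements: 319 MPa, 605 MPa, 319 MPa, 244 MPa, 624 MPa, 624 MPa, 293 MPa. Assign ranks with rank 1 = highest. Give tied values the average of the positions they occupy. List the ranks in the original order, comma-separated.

4.5, 3, 4.5, 7, 1.5, 1.5, 6

Sorted (descending): 624, 624, 605, 319, 319, 293, 244
The 2 values of 624 occupy positions 1–2 → average rank (1+2)/2 = 1.5.
The 2 values of 319 occupy positions 4–5 → average rank (4+5)/2 = 4.5.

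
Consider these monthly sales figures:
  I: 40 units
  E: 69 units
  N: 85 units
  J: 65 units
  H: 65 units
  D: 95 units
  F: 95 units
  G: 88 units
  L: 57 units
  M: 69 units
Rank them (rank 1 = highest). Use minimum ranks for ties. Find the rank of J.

7

Sorted (descending): 95, 95, 88, 85, 69, 69, 65, 65, 57, 40
The 2 values of 95 occupy positions 1–2 → each gets rank 1.
The 2 values of 69 occupy positions 5–6 → each gets rank 5.
The 2 values of 65 occupy positions 7–8 → each gets rank 7.
J has value 65 units → rank 7.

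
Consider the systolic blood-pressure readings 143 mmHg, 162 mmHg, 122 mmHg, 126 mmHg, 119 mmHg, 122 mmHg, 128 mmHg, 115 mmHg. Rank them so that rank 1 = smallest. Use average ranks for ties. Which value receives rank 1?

115

Sorted (ascending): 115, 119, 122, 122, 126, 128, 143, 162
The 2 values of 122 occupy positions 3–4 → average rank (3+4)/2 = 3.5.
Rank 1 → value 115.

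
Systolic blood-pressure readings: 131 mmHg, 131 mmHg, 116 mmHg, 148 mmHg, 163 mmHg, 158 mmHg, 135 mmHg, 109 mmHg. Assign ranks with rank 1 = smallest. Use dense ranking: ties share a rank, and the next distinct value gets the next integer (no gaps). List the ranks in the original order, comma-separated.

3, 3, 2, 5, 7, 6, 4, 1

Sorted (ascending): 109, 116, 131, 131, 135, 148, 158, 163
The 2 values of 131 share dense rank 3.
Remaining distinct values take the next consecutive integers.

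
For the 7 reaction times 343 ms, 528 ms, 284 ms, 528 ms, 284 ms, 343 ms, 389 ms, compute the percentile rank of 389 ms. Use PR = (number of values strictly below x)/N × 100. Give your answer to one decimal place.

N = 7.
Strictly below 389: 4. Equal to 389: 1.
PR = 4/7 × 100 = 57.1

57.1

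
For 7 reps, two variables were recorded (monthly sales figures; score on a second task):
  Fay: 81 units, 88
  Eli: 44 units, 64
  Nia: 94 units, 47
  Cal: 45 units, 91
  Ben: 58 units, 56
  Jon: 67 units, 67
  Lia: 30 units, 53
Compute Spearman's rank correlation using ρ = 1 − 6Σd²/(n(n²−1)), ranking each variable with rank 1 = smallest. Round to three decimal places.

-0.036

Ranks of variable 1: 6, 2, 7, 3, 4, 5, 1
Ranks of variable 2: 6, 4, 1, 7, 3, 5, 2
d = r₁ − r₂: 0, -2, 6, -4, 1, 0, -1
d²: 0, 4, 36, 16, 1, 0, 1; Σd² = 58
ρ = 1 − 6·58/(7·48) = 1 − 348/336 = -0.036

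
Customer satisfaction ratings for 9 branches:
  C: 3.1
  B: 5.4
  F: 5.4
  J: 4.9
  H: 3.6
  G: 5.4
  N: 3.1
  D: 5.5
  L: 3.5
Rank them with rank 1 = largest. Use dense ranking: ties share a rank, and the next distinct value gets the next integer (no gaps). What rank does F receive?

Sorted (descending): 5.5, 5.4, 5.4, 5.4, 4.9, 3.6, 3.5, 3.1, 3.1
The 3 values of 5.4 share dense rank 2.
The 2 values of 3.1 share dense rank 6.
Remaining distinct values take the next consecutive integers.
F has value 5.4 → rank 2.

2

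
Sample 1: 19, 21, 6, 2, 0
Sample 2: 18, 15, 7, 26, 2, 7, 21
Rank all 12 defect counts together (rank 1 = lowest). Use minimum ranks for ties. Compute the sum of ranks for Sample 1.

26

Sorted (ascending): 0, 2, 2, 6, 7, 7, 15, 18, 19, 21, 21, 26
The 2 values of 2 occupy positions 2–3 → each gets rank 2.
The 2 values of 7 occupy positions 5–6 → each gets rank 5.
The 2 values of 21 occupy positions 10–11 → each gets rank 10.
Sample 1 values → pooled ranks: 19→9, 21→10, 6→4, 2→2, 0→1
Rank sum = 9 + 10 + 4 + 2 + 1 = 26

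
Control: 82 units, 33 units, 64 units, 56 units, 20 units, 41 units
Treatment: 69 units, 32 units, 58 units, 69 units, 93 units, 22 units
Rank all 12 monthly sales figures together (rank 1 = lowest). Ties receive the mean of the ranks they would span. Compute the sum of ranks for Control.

35

Sorted (ascending): 20, 22, 32, 33, 41, 56, 58, 64, 69, 69, 82, 93
The 2 values of 69 occupy positions 9–10 → average rank (9+10)/2 = 9.5.
Control values → pooled ranks: 82→11, 33→4, 64→8, 56→6, 20→1, 41→5
Rank sum = 11 + 4 + 8 + 6 + 1 + 5 = 35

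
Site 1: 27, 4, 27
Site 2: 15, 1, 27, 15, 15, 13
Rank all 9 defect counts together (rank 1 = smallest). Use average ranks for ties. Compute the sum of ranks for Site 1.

Sorted (ascending): 1, 4, 13, 15, 15, 15, 27, 27, 27
The 3 values of 15 occupy positions 4–6 → average rank 5.
The 3 values of 27 occupy positions 7–9 → average rank 8.
Site 1 values → pooled ranks: 27→8, 4→2, 27→8
Rank sum = 8 + 2 + 8 = 18

18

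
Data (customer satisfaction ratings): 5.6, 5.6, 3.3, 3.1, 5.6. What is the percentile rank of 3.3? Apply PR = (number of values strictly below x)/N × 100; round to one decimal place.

20.0

N = 5.
Strictly below 3.3: 1. Equal to 3.3: 1.
PR = 1/5 × 100 = 20.0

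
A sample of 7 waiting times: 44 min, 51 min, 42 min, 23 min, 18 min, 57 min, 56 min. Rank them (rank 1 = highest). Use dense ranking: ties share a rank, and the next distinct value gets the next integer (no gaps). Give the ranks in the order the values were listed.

4, 3, 5, 6, 7, 1, 2

Sorted (descending): 57, 56, 51, 44, 42, 23, 18
No ties — each value takes its position as its rank.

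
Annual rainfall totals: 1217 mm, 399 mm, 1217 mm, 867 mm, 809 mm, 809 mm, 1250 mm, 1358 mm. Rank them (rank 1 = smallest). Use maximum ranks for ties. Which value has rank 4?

867

Sorted (ascending): 399, 809, 809, 867, 1217, 1217, 1250, 1358
The 2 values of 809 occupy positions 2–3 → each gets rank 3.
The 2 values of 1217 occupy positions 5–6 → each gets rank 6.
Rank 4 → value 867.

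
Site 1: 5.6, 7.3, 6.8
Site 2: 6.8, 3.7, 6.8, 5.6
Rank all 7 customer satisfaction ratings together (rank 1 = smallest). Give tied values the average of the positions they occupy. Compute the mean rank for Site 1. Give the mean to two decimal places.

4.83

Sorted (ascending): 3.7, 5.6, 5.6, 6.8, 6.8, 6.8, 7.3
The 2 values of 5.6 occupy positions 2–3 → average rank (2+3)/2 = 2.5.
The 3 values of 6.8 occupy positions 4–6 → average rank 5.
Site 1 values → pooled ranks: 5.6→2.5, 7.3→7, 6.8→5
Mean rank = (2.5 + 7 + 5) / 3 = 4.83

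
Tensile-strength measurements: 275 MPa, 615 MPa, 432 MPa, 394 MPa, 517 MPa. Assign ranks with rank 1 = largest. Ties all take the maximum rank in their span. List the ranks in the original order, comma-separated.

Sorted (descending): 615, 517, 432, 394, 275
No ties — each value takes its position as its rank.

5, 1, 3, 4, 2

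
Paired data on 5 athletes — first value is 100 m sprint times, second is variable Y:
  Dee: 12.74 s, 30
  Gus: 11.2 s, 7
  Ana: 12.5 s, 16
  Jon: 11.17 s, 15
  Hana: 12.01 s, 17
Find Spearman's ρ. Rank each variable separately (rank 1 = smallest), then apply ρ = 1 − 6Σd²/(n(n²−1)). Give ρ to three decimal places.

0.800

Ranks of variable 1: 5, 2, 4, 1, 3
Ranks of variable 2: 5, 1, 3, 2, 4
d = r₁ − r₂: 0, 1, 1, -1, -1
d²: 0, 1, 1, 1, 1; Σd² = 4
ρ = 1 − 6·4/(5·24) = 1 − 24/120 = 0.800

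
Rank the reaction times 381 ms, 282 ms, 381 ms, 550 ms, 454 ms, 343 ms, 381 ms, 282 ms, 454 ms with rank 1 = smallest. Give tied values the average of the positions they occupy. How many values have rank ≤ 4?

3

Sorted (ascending): 282, 282, 343, 381, 381, 381, 454, 454, 550
The 2 values of 282 occupy positions 1–2 → average rank (1+2)/2 = 1.5.
The 3 values of 381 occupy positions 4–6 → average rank 5.
The 2 values of 454 occupy positions 7–8 → average rank (7+8)/2 = 7.5.
Ranks ≤ 4: {1.5, 1.5, 3} → 3 values.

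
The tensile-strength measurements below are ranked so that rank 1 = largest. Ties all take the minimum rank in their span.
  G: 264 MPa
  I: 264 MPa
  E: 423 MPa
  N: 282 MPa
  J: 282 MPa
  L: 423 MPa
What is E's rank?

Sorted (descending): 423, 423, 282, 282, 264, 264
The 2 values of 423 occupy positions 1–2 → each gets rank 1.
The 2 values of 282 occupy positions 3–4 → each gets rank 3.
The 2 values of 264 occupy positions 5–6 → each gets rank 5.
E has value 423 MPa → rank 1.

1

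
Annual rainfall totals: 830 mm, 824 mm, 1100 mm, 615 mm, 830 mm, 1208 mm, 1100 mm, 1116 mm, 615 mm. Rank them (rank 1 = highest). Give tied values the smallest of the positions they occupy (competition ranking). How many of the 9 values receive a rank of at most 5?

6

Sorted (descending): 1208, 1116, 1100, 1100, 830, 830, 824, 615, 615
The 2 values of 1100 occupy positions 3–4 → each gets rank 3.
The 2 values of 830 occupy positions 5–6 → each gets rank 5.
The 2 values of 615 occupy positions 8–9 → each gets rank 8.
Ranks ≤ 5: {1, 2, 3, 3, 5, 5} → 6 values.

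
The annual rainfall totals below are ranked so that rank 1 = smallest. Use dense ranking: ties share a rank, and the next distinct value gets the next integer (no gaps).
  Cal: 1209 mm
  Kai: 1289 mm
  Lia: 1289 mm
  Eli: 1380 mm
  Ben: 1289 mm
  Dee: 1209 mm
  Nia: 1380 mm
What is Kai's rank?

Sorted (ascending): 1209, 1209, 1289, 1289, 1289, 1380, 1380
The 2 values of 1209 share dense rank 1.
The 3 values of 1289 share dense rank 2.
The 2 values of 1380 share dense rank 3.
Kai has value 1289 mm → rank 2.

2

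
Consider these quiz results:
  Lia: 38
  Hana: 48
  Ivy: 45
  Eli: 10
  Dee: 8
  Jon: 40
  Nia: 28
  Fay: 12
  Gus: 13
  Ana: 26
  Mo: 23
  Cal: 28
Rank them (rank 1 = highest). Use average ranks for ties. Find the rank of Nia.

5.5

Sorted (descending): 48, 45, 40, 38, 28, 28, 26, 23, 13, 12, 10, 8
The 2 values of 28 occupy positions 5–6 → average rank (5+6)/2 = 5.5.
Nia has value 28 → rank 5.5.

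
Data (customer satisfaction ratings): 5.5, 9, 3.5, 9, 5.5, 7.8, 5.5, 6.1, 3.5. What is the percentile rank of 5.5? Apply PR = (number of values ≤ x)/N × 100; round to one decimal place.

55.6

N = 9.
Strictly below 5.5: 2. Equal to 5.5: 3.
PR = 5/9 × 100 = 55.6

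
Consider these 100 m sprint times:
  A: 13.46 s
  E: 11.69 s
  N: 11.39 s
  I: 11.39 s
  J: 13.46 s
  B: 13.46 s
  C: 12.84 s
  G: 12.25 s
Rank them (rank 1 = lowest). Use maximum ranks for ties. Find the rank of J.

Sorted (ascending): 11.39, 11.39, 11.69, 12.25, 12.84, 13.46, 13.46, 13.46
The 2 values of 11.39 occupy positions 1–2 → each gets rank 2.
The 3 values of 13.46 occupy positions 6–8 → each gets rank 8.
J has value 13.46 s → rank 8.

8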